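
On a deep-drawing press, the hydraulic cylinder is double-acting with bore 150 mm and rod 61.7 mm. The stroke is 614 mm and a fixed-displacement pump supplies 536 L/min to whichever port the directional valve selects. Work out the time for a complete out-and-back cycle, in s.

t ≈ 2.22 s

Cap-side area A_cap = π/4 × (150 mm)² = 17670 mm^2
Rod-side annular area A_ann = π/4 × (150² − 61.7²) = 14680 mm^2
t_ext = A_cap·L/Q = 1.215 s
t_ret = A_ann·L/Q = 1.009 s
t_cycle = t_ext + t_ret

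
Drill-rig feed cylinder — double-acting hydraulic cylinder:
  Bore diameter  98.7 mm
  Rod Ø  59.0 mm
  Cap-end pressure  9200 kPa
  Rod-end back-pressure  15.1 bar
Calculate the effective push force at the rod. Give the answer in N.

Cap-side area A_cap = π/4 × (98.7 mm)² = 7651 mm^2
Rod-side annular area A_ann = π/4 × (98.7² − 59.0²) = 4917 mm^2
Net thrust = P_cap·A_cap − P_rod·A_ann = 70390 N − 7425 N

F ≈ 63000 N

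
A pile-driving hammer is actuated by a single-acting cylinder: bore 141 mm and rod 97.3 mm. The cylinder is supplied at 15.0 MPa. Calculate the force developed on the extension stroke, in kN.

F ≈ 234 kN

Cap-side area A_cap = π/4 × (141 mm)² = 15610 mm^2
F = P × A_cap = 15.0 MPa × A_cap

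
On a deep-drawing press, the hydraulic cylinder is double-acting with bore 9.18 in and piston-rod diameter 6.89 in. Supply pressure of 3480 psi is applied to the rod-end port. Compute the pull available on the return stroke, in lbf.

Rod-side annular area A_ann = π/4 × (9.18² − 6.89²) = 28.90 in^2
On retraction the pressure acts on the annular area (bore minus rod).
F = P × A_ann

F ≈ 1.01e5 lbf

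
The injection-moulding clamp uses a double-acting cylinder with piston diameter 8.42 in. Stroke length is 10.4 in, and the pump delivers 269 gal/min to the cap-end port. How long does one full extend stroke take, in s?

t ≈ 0.559 s

Cap-side area A_cap = π/4 × (8.42 in)² = 55.68 in^2
Swept volume V = A × L; t = V / Q = A·L / Q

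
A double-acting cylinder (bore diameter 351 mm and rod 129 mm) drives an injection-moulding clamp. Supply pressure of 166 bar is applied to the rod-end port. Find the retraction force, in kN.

F ≈ 1390 kN

Rod-side annular area A_ann = π/4 × (351² − 129²) = 83690 mm^2
On retraction the pressure acts on the annular area (bore minus rod).
F = P × A_ann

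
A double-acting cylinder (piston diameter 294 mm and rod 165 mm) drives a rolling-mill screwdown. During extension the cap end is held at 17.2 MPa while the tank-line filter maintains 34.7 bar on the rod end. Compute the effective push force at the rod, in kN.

F ≈ 1010 kN

Cap-side area A_cap = π/4 × (294 mm)² = 67890 mm^2
Rod-side annular area A_ann = π/4 × (294² − 165²) = 46500 mm^2
Net thrust = P_cap·A_cap − P_rod·A_ann = 1168 kN − 161.4 kN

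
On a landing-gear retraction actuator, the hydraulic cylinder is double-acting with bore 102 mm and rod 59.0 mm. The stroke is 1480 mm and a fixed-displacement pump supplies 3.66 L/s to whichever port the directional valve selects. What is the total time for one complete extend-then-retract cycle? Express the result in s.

t ≈ 5.50 s

Cap-side area A_cap = π/4 × (102 mm)² = 8171 mm^2
Rod-side annular area A_ann = π/4 × (102² − 59.0²) = 5437 mm^2
t_ext = A_cap·L/Q = 3.304 s
t_ret = A_ann·L/Q = 2.199 s
t_cycle = t_ext + t_ret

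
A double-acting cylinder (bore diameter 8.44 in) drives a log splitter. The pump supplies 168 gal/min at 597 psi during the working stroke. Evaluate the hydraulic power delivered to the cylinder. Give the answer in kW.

W ≈ 43.6 kW

Hydraulic power = P × Q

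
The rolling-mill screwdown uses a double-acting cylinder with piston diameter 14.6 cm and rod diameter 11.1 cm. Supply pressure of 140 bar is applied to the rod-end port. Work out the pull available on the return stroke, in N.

F ≈ 98900 N

Rod-side annular area A_ann = π/4 × (14.6² − 11.1²) = 70.65 cm^2
On retraction the pressure acts on the annular area (bore minus rod).
F = P × A_ann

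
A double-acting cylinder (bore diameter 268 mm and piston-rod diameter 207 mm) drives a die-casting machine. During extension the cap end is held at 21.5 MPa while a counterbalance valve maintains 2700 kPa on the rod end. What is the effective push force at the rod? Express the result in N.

Cap-side area A_cap = π/4 × (268 mm)² = 56410 mm^2
Rod-side annular area A_ann = π/4 × (268² − 207²) = 22760 mm^2
Net thrust = P_cap·A_cap − P_rod·A_ann = 1.213e6 N − 61440 N

F ≈ 1.15e6 N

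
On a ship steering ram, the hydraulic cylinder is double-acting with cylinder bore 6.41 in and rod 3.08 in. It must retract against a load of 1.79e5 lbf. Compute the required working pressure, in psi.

P ≈ 7210 psi

Rod-side annular area A_ann = π/4 × (6.41² − 3.08²) = 24.82 in^2
Retraction: pressure acts on the annular area.
P = F / A = 1.79e5 lbf / A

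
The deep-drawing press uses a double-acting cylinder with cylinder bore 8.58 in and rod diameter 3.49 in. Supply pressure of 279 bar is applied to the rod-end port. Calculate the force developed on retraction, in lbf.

Rod-side annular area A_ann = π/4 × (8.58² − 3.49²) = 48.25 in^2
On retraction the pressure acts on the annular area (bore minus rod).
F = P × A_ann

F ≈ 1.95e5 lbf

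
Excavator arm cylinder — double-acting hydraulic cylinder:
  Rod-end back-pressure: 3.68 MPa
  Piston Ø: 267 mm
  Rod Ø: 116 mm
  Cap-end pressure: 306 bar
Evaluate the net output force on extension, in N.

F ≈ 1.55e6 N

Cap-side area A_cap = π/4 × (267 mm)² = 55990 mm^2
Rod-side annular area A_ann = π/4 × (267² − 116²) = 45420 mm^2
Net thrust = P_cap·A_cap − P_rod·A_ann = 1.713e6 N − 1.672e5 N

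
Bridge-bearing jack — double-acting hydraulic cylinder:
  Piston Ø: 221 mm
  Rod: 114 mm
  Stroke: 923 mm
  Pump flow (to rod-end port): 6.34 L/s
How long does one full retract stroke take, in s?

Rod-side annular area A_ann = π/4 × (221² − 114²) = 28150 mm^2
Swept volume V = A × L; t = V / Q = A·L / Q

t ≈ 4.10 s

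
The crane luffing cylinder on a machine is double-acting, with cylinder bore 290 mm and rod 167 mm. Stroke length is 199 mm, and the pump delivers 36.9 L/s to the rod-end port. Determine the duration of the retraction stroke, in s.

t ≈ 0.238 s

Rod-side annular area A_ann = π/4 × (290² − 167²) = 44150 mm^2
Swept volume V = A × L; t = V / Q = A·L / Q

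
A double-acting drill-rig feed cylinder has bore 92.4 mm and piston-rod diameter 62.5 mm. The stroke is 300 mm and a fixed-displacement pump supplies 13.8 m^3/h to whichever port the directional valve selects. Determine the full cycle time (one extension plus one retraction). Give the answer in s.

Cap-side area A_cap = π/4 × (92.4 mm)² = 6706 mm^2
Rod-side annular area A_ann = π/4 × (92.4² − 62.5²) = 3638 mm^2
t_ext = A_cap·L/Q = 0.5248 s
t_ret = A_ann·L/Q = 0.2847 s
t_cycle = t_ext + t_ret

t ≈ 0.809 s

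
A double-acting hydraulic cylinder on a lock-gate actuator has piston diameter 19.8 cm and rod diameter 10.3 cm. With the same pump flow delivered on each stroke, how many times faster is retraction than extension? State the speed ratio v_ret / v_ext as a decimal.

v_ret/v_ext ≈ 1.37

Cap-side area A_cap = π/4 × (19.8 cm)² = 307.9 cm^2
Rod-side annular area A_ann = π/4 × (19.8² − 10.3²) = 224.6 cm^2
For equal Q, v ∝ 1/A, so v_ret/v_ext = A_cap/A_ann.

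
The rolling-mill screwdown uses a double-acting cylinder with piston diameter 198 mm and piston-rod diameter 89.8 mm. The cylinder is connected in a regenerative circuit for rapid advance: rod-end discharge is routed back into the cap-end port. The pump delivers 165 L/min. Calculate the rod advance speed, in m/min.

v ≈ 26.1 m/min

In regeneration the rod-end outflow joins the pump flow into the cap end, so the net volume the pump must supply per unit advance equals the rod cross-section area.
Rod cross-section A_rod = π/4 × (89.8 mm)² = 6333 mm^2
v = Q_pump / A_rod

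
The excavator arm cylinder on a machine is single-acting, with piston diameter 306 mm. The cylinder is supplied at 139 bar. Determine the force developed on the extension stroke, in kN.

Cap-side area A_cap = π/4 × (306 mm)² = 73540 mm^2
F = P × A_cap = 139 bar × A_cap

F ≈ 1020 kN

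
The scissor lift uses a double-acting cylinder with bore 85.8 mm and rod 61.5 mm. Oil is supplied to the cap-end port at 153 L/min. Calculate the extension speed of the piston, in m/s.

v ≈ 0.441 m/s

Cap-side area A_cap = π/4 × (85.8 mm)² = 5782 mm^2
v = Q / A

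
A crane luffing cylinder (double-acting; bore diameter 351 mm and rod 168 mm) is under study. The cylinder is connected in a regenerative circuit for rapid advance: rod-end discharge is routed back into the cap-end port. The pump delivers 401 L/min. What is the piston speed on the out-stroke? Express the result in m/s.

v ≈ 0.301 m/s

In regeneration the rod-end outflow joins the pump flow into the cap end, so the net volume the pump must supply per unit advance equals the rod cross-section area.
Rod cross-section A_rod = π/4 × (168 mm)² = 22170 mm^2
v = Q_pump / A_rod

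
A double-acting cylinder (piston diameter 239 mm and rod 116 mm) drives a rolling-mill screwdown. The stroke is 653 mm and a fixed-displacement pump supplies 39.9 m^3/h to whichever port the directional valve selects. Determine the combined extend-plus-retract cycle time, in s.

Cap-side area A_cap = π/4 × (239 mm)² = 44860 mm^2
Rod-side annular area A_ann = π/4 × (239² − 116²) = 34290 mm^2
t_ext = A_cap·L/Q = 2.643 s
t_ret = A_ann·L/Q = 2.021 s
t_cycle = t_ext + t_ret

t ≈ 4.66 s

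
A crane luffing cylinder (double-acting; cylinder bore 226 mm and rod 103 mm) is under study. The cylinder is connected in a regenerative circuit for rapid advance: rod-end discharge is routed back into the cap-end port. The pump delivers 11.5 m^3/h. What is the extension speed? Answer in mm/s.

In regeneration the rod-end outflow joins the pump flow into the cap end, so the net volume the pump must supply per unit advance equals the rod cross-section area.
Rod cross-section A_rod = π/4 × (103 mm)² = 8332 mm^2
v = Q_pump / A_rod

v ≈ 383 mm/s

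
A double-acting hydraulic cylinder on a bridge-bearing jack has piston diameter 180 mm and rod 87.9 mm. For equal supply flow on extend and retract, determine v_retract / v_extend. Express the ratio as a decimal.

Cap-side area A_cap = π/4 × (180 mm)² = 25450 mm^2
Rod-side annular area A_ann = π/4 × (180² − 87.9²) = 19380 mm^2
For equal Q, v ∝ 1/A, so v_ret/v_ext = A_cap/A_ann.

v_ret/v_ext ≈ 1.31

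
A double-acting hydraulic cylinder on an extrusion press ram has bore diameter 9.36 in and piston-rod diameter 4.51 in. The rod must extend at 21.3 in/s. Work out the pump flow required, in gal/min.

Cap-side area A_cap = π/4 × (9.36 in)² = 68.81 in^2
Q = A × v

Q ≈ 381 gal/min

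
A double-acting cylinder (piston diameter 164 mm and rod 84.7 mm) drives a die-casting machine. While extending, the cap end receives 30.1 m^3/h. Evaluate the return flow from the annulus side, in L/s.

Q_out ≈ 6.13 L/s

Cap-side area A_cap = π/4 × (164 mm)² = 21120 mm^2
Rod-side annular area A_ann = π/4 × (164² − 84.7²) = 15490 mm^2
Piston speed v = Q_in/A_cap; rod-end outflow Q_out = v × A_ann = Q_in × A_ann/A_cap.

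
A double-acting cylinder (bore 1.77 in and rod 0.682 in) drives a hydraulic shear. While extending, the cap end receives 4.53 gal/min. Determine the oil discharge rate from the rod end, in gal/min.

Cap-side area A_cap = π/4 × (1.77 in)² = 2.461 in^2
Rod-side annular area A_ann = π/4 × (1.77² − 0.682²) = 2.095 in^2
Piston speed v = Q_in/A_cap; rod-end outflow Q_out = v × A_ann = Q_in × A_ann/A_cap.

Q_out ≈ 3.86 gal/min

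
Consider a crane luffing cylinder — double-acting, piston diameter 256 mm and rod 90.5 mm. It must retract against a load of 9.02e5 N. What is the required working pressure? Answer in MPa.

P ≈ 20.0 MPa

Rod-side annular area A_ann = π/4 × (256² − 90.5²) = 45040 mm^2
Retraction: pressure acts on the annular area.
P = F / A = 9.02e5 N / A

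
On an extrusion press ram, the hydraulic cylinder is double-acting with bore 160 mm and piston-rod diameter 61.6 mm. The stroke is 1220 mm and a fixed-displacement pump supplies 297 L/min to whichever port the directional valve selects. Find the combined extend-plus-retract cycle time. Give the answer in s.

Cap-side area A_cap = π/4 × (160 mm)² = 20110 mm^2
Rod-side annular area A_ann = π/4 × (160² − 61.6²) = 17130 mm^2
t_ext = A_cap·L/Q = 4.955 s
t_ret = A_ann·L/Q = 4.221 s
t_cycle = t_ext + t_ret

t ≈ 9.18 s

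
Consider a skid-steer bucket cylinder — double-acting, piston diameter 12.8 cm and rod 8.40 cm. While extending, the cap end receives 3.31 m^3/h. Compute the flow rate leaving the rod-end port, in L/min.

Q_out ≈ 31.4 L/min

Cap-side area A_cap = π/4 × (12.8 cm)² = 128.7 cm^2
Rod-side annular area A_ann = π/4 × (12.8² − 8.40²) = 73.26 cm^2
Piston speed v = Q_in/A_cap; rod-end outflow Q_out = v × A_ann = Q_in × A_ann/A_cap.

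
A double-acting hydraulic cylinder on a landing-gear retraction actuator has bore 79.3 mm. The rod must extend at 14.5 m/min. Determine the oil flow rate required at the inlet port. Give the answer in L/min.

Q ≈ 71.6 L/min

Cap-side area A_cap = π/4 × (79.3 mm)² = 4939 mm^2
Q = A × v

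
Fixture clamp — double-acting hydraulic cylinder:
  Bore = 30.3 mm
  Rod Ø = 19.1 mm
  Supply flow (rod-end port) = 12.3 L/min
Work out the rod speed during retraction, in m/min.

Rod-side annular area A_ann = π/4 × (30.3² − 19.1²) = 434.5 mm^2
Flow into the rod-end port fills the annular volume.
v = Q / A

v ≈ 28.3 m/min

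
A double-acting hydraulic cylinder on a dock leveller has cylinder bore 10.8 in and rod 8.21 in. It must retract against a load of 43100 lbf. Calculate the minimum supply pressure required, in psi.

P ≈ 1110 psi

Rod-side annular area A_ann = π/4 × (10.8² − 8.21²) = 38.67 in^2
Retraction: pressure acts on the annular area.
P = F / A = 43100 lbf / A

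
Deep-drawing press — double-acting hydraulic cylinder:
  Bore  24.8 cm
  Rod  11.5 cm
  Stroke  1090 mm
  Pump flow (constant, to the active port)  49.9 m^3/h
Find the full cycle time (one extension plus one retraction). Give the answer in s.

Cap-side area A_cap = π/4 × (24.8 cm)² = 483.1 cm^2
Rod-side annular area A_ann = π/4 × (24.8² − 11.5²) = 379.2 cm^2
t_ext = A_cap·L/Q = 3.799 s
t_ret = A_ann·L/Q = 2.982 s
t_cycle = t_ext + t_ret

t ≈ 6.78 s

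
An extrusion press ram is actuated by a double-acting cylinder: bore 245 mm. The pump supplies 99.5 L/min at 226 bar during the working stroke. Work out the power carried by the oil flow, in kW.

Hydraulic power = P × Q

W ≈ 37.5 kW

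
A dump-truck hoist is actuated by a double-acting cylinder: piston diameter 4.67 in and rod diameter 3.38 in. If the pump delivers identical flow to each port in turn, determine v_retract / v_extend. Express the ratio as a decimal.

Cap-side area A_cap = π/4 × (4.67 in)² = 17.13 in^2
Rod-side annular area A_ann = π/4 × (4.67² − 3.38²) = 8.156 in^2
For equal Q, v ∝ 1/A, so v_ret/v_ext = A_cap/A_ann.

v_ret/v_ext ≈ 2.10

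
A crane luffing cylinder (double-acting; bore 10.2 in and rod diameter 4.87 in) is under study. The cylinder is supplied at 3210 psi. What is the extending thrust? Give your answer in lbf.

F ≈ 2.62e5 lbf

Cap-side area A_cap = π/4 × (10.2 in)² = 81.71 in^2
F = P × A_cap = 3210 psi × A_cap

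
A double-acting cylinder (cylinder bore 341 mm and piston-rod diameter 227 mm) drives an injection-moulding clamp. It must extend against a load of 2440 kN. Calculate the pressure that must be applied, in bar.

Cap-side area A_cap = π/4 × (341 mm)² = 91330 mm^2
P = F / A = 2440 kN / A

P ≈ 267 bar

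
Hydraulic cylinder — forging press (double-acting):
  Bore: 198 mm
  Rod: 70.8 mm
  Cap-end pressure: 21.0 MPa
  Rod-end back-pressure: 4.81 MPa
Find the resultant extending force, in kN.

F ≈ 517 kN

Cap-side area A_cap = π/4 × (198 mm)² = 30790 mm^2
Rod-side annular area A_ann = π/4 × (198² − 70.8²) = 26850 mm^2
Net thrust = P_cap·A_cap − P_rod·A_ann = 646.6 kN − 129.2 kN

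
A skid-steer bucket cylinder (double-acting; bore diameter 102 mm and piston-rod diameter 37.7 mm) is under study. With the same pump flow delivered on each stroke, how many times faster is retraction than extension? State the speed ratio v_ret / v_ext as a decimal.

v_ret/v_ext ≈ 1.16

Cap-side area A_cap = π/4 × (102 mm)² = 8171 mm^2
Rod-side annular area A_ann = π/4 × (102² − 37.7²) = 7055 mm^2
For equal Q, v ∝ 1/A, so v_ret/v_ext = A_cap/A_ann.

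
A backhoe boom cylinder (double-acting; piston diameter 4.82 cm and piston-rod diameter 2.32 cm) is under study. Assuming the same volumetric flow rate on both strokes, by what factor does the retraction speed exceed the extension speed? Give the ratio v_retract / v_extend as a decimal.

Cap-side area A_cap = π/4 × (4.82 cm)² = 18.25 cm^2
Rod-side annular area A_ann = π/4 × (4.82² − 2.32²) = 14.02 cm^2
For equal Q, v ∝ 1/A, so v_ret/v_ext = A_cap/A_ann.

v_ret/v_ext ≈ 1.30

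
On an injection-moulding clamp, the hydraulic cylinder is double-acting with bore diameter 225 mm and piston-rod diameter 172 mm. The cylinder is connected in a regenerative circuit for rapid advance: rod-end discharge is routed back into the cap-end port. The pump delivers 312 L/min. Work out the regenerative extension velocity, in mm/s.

v ≈ 224 mm/s

In regeneration the rod-end outflow joins the pump flow into the cap end, so the net volume the pump must supply per unit advance equals the rod cross-section area.
Rod cross-section A_rod = π/4 × (172 mm)² = 23240 mm^2
v = Q_pump / A_rod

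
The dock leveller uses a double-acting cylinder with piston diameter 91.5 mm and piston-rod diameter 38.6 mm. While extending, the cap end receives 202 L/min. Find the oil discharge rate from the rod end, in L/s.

Cap-side area A_cap = π/4 × (91.5 mm)² = 6576 mm^2
Rod-side annular area A_ann = π/4 × (91.5² − 38.6²) = 5405 mm^2
Piston speed v = Q_in/A_cap; rod-end outflow Q_out = v × A_ann = Q_in × A_ann/A_cap.

Q_out ≈ 2.77 L/s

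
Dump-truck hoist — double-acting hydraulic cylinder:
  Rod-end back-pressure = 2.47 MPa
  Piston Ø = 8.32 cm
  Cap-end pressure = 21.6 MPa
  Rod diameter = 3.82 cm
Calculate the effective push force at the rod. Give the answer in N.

Cap-side area A_cap = π/4 × (8.32 cm)² = 54.37 cm^2
Rod-side annular area A_ann = π/4 × (8.32² − 3.82²) = 42.91 cm^2
Net thrust = P_cap·A_cap − P_rod·A_ann = 1.174e5 N − 10600 N

F ≈ 1.07e5 N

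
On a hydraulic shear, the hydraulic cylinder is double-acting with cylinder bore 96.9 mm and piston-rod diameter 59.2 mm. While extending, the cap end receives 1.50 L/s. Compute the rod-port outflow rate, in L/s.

Cap-side area A_cap = π/4 × (96.9 mm)² = 7375 mm^2
Rod-side annular area A_ann = π/4 × (96.9² − 59.2²) = 4622 mm^2
Piston speed v = Q_in/A_cap; rod-end outflow Q_out = v × A_ann = Q_in × A_ann/A_cap.

Q_out ≈ 0.940 L/s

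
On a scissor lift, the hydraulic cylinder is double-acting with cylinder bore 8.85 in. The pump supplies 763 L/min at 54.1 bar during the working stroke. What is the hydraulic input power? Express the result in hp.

W ≈ 92.3 hp

Hydraulic power = P × Q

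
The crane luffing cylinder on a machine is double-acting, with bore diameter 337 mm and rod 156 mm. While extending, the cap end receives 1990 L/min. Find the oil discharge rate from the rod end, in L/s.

Cap-side area A_cap = π/4 × (337 mm)² = 89200 mm^2
Rod-side annular area A_ann = π/4 × (337² − 156²) = 70080 mm^2
Piston speed v = Q_in/A_cap; rod-end outflow Q_out = v × A_ann = Q_in × A_ann/A_cap.

Q_out ≈ 26.1 L/s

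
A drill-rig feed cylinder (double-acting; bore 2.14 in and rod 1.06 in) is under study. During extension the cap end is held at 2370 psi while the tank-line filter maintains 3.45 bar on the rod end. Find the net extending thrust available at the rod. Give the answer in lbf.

F ≈ 8390 lbf

Cap-side area A_cap = π/4 × (2.14 in)² = 3.597 in^2
Rod-side annular area A_ann = π/4 × (2.14² − 1.06²) = 2.714 in^2
Net thrust = P_cap·A_cap − P_rod·A_ann = 8524 lbf − 135.8 lbf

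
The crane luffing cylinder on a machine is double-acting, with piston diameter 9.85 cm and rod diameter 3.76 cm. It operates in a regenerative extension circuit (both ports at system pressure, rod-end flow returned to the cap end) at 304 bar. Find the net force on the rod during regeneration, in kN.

F ≈ 33.8 kN

With equal pressure on both faces, forces on the annular region cancel; the net push is pressure × rod cross-section.
Rod cross-section A_rod = π/4 × (3.76 cm)² = 11.10 cm^2
F = P × A_rod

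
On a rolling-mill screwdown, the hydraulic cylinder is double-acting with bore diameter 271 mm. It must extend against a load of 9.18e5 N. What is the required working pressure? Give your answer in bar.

P ≈ 159 bar

Cap-side area A_cap = π/4 × (271 mm)² = 57680 mm^2
P = F / A = 9.18e5 N / A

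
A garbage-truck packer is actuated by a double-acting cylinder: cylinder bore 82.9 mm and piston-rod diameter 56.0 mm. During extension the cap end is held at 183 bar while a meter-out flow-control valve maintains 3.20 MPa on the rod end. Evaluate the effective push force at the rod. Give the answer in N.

F ≈ 89400 N

Cap-side area A_cap = π/4 × (82.9 mm)² = 5398 mm^2
Rod-side annular area A_ann = π/4 × (82.9² − 56.0²) = 2935 mm^2
Net thrust = P_cap·A_cap − P_rod·A_ann = 98780 N − 9391 N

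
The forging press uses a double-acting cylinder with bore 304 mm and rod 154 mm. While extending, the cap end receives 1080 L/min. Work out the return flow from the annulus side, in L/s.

Cap-side area A_cap = π/4 × (304 mm)² = 72580 mm^2
Rod-side annular area A_ann = π/4 × (304² − 154²) = 53960 mm^2
Piston speed v = Q_in/A_cap; rod-end outflow Q_out = v × A_ann = Q_in × A_ann/A_cap.

Q_out ≈ 13.4 L/s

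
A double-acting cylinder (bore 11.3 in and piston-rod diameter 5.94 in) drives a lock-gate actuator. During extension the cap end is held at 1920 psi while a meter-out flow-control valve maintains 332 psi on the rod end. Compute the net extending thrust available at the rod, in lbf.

F ≈ 1.68e5 lbf

Cap-side area A_cap = π/4 × (11.3 in)² = 100.3 in^2
Rod-side annular area A_ann = π/4 × (11.3² − 5.94²) = 72.58 in^2
Net thrust = P_cap·A_cap − P_rod·A_ann = 1.926e5 lbf − 24100 lbf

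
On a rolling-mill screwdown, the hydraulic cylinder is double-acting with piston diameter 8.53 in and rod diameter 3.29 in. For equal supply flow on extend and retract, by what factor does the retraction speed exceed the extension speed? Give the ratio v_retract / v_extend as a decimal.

Cap-side area A_cap = π/4 × (8.53 in)² = 57.15 in^2
Rod-side annular area A_ann = π/4 × (8.53² − 3.29²) = 48.65 in^2
For equal Q, v ∝ 1/A, so v_ret/v_ext = A_cap/A_ann.

v_ret/v_ext ≈ 1.17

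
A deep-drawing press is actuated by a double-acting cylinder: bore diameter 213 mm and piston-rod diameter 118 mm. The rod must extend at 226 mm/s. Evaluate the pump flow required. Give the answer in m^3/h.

Q ≈ 29.0 m^3/h

Cap-side area A_cap = π/4 × (213 mm)² = 35630 mm^2
Q = A × v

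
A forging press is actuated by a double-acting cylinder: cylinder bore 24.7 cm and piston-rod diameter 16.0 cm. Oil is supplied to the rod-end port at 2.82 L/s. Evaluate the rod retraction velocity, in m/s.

Rod-side annular area A_ann = π/4 × (24.7² − 16.0²) = 278.1 cm^2
Flow into the rod-end port fills the annular volume.
v = Q / A

v ≈ 0.101 m/s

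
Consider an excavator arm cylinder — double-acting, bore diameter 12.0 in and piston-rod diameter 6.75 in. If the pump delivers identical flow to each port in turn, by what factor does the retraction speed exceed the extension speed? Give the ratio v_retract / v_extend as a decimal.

Cap-side area A_cap = π/4 × (12.0 in)² = 113.1 in^2
Rod-side annular area A_ann = π/4 × (12.0² − 6.75²) = 77.31 in^2
For equal Q, v ∝ 1/A, so v_ret/v_ext = A_cap/A_ann.

v_ret/v_ext ≈ 1.46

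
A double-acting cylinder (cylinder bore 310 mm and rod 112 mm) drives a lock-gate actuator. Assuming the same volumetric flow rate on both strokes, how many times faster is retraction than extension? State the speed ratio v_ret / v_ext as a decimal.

Cap-side area A_cap = π/4 × (310 mm)² = 75480 mm^2
Rod-side annular area A_ann = π/4 × (310² − 112²) = 65620 mm^2
For equal Q, v ∝ 1/A, so v_ret/v_ext = A_cap/A_ann.

v_ret/v_ext ≈ 1.15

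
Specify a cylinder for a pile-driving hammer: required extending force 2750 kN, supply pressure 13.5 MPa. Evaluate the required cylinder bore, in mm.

Extension force acts on the full piston face: F = P × (π/4)D².
D = √(4F / (πP)) = √(4 × 2750 kN / (π × 13.5 MPa))

D ≈ 509 mm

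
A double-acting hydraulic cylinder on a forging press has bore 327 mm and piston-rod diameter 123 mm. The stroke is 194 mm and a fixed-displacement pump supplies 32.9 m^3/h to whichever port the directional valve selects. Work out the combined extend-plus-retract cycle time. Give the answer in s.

t ≈ 3.31 s

Cap-side area A_cap = π/4 × (327 mm)² = 83980 mm^2
Rod-side annular area A_ann = π/4 × (327² − 123²) = 72100 mm^2
t_ext = A_cap·L/Q = 1.783 s
t_ret = A_ann·L/Q = 1.531 s
t_cycle = t_ext + t_ret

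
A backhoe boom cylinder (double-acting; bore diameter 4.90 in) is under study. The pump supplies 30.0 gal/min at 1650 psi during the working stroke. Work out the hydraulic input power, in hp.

W ≈ 28.9 hp

Hydraulic power = P × Q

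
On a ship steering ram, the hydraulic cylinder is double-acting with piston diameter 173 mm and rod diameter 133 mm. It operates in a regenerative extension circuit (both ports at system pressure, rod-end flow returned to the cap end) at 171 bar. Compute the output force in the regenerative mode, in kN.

With equal pressure on both faces, forces on the annular region cancel; the net push is pressure × rod cross-section.
Rod cross-section A_rod = π/4 × (133 mm)² = 13890 mm^2
F = P × A_rod

F ≈ 238 kN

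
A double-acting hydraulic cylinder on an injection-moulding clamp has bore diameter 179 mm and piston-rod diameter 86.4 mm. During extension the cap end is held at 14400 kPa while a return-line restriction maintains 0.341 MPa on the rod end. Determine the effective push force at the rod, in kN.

Cap-side area A_cap = π/4 × (179 mm)² = 25160 mm^2
Rod-side annular area A_ann = π/4 × (179² − 86.4²) = 19300 mm^2
Net thrust = P_cap·A_cap − P_rod·A_ann = 362.4 kN − 6.582 kN

F ≈ 356 kN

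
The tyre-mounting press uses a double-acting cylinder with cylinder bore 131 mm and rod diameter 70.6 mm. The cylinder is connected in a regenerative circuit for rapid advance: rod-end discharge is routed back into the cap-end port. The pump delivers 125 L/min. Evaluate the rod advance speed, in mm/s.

v ≈ 532 mm/s

In regeneration the rod-end outflow joins the pump flow into the cap end, so the net volume the pump must supply per unit advance equals the rod cross-section area.
Rod cross-section A_rod = π/4 × (70.6 mm)² = 3915 mm^2
v = Q_pump / A_rod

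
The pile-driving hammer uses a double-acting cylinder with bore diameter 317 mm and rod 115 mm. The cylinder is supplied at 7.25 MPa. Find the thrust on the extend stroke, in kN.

F ≈ 572 kN

Cap-side area A_cap = π/4 × (317 mm)² = 78920 mm^2
F = P × A_cap = 7.25 MPa × A_cap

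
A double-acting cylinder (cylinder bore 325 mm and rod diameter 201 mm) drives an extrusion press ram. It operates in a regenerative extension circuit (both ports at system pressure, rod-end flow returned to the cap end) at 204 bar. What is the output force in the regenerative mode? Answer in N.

With equal pressure on both faces, forces on the annular region cancel; the net push is pressure × rod cross-section.
Rod cross-section A_rod = π/4 × (201 mm)² = 31730 mm^2
F = P × A_rod

F ≈ 6.47e5 N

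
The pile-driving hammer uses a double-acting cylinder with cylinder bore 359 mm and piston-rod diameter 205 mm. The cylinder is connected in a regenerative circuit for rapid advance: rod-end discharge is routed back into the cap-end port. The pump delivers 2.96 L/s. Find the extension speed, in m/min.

In regeneration the rod-end outflow joins the pump flow into the cap end, so the net volume the pump must supply per unit advance equals the rod cross-section area.
Rod cross-section A_rod = π/4 × (205 mm)² = 33010 mm^2
v = Q_pump / A_rod

v ≈ 5.38 m/min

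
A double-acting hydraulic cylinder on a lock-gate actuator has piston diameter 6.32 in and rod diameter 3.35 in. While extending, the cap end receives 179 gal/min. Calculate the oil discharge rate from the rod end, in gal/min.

Cap-side area A_cap = π/4 × (6.32 in)² = 31.37 in^2
Rod-side annular area A_ann = π/4 × (6.32² − 3.35²) = 22.56 in^2
Piston speed v = Q_in/A_cap; rod-end outflow Q_out = v × A_ann = Q_in × A_ann/A_cap.

Q_out ≈ 129 gal/min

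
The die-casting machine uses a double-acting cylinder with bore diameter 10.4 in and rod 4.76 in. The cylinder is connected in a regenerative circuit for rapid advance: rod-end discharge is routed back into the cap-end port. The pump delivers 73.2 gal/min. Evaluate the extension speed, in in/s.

v ≈ 15.8 in/s

In regeneration the rod-end outflow joins the pump flow into the cap end, so the net volume the pump must supply per unit advance equals the rod cross-section area.
Rod cross-section A_rod = π/4 × (4.76 in)² = 17.80 in^2
v = Q_pump / A_rod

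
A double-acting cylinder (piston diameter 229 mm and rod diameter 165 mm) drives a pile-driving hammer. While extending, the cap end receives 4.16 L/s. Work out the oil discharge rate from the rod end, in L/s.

Q_out ≈ 2.00 L/s

Cap-side area A_cap = π/4 × (229 mm)² = 41190 mm^2
Rod-side annular area A_ann = π/4 × (229² − 165²) = 19800 mm^2
Piston speed v = Q_in/A_cap; rod-end outflow Q_out = v × A_ann = Q_in × A_ann/A_cap.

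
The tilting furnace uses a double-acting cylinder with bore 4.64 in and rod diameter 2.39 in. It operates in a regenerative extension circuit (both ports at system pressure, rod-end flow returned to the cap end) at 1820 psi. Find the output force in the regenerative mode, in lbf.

F ≈ 8170 lbf

With equal pressure on both faces, forces on the annular region cancel; the net push is pressure × rod cross-section.
Rod cross-section A_rod = π/4 × (2.39 in)² = 4.486 in^2
F = P × A_rod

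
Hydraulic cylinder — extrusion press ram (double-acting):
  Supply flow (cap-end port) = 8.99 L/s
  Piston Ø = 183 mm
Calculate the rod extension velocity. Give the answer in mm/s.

v ≈ 342 mm/s

Cap-side area A_cap = π/4 × (183 mm)² = 26300 mm^2
v = Q / A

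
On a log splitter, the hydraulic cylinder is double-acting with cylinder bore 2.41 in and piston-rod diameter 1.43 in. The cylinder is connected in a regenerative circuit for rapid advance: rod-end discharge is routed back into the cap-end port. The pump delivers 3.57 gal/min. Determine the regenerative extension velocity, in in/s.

In regeneration the rod-end outflow joins the pump flow into the cap end, so the net volume the pump must supply per unit advance equals the rod cross-section area.
Rod cross-section A_rod = π/4 × (1.43 in)² = 1.606 in^2
v = Q_pump / A_rod

v ≈ 8.56 in/s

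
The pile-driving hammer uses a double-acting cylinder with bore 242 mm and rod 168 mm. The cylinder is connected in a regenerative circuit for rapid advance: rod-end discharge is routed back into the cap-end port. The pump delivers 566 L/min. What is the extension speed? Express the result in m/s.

In regeneration the rod-end outflow joins the pump flow into the cap end, so the net volume the pump must supply per unit advance equals the rod cross-section area.
Rod cross-section A_rod = π/4 × (168 mm)² = 22170 mm^2
v = Q_pump / A_rod

v ≈ 0.426 m/s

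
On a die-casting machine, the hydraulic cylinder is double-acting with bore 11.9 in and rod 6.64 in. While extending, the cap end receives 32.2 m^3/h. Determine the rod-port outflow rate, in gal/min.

Cap-side area A_cap = π/4 × (11.9 in)² = 111.2 in^2
Rod-side annular area A_ann = π/4 × (11.9² − 6.64²) = 76.59 in^2
Piston speed v = Q_in/A_cap; rod-end outflow Q_out = v × A_ann = Q_in × A_ann/A_cap.

Q_out ≈ 97.6 gal/min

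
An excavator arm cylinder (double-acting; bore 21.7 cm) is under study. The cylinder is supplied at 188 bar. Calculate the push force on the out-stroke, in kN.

F ≈ 695 kN

Cap-side area A_cap = π/4 × (21.7 cm)² = 369.8 cm^2
F = P × A_cap = 188 bar × A_cap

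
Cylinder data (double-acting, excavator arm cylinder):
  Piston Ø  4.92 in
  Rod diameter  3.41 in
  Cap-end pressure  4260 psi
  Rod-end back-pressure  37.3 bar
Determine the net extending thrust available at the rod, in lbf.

Cap-side area A_cap = π/4 × (4.92 in)² = 19.01 in^2
Rod-side annular area A_ann = π/4 × (4.92² − 3.41²) = 9.879 in^2
Net thrust = P_cap·A_cap − P_rod·A_ann = 80990 lbf − 5344 lbf

F ≈ 75600 lbf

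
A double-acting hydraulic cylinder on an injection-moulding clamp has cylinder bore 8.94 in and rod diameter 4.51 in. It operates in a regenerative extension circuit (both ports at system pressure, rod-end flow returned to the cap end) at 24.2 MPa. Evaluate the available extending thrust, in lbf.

F ≈ 56100 lbf

With equal pressure on both faces, forces on the annular region cancel; the net push is pressure × rod cross-section.
Rod cross-section A_rod = π/4 × (4.51 in)² = 15.98 in^2
F = P × A_rod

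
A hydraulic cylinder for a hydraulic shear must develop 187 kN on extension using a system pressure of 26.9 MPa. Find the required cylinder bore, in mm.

Extension force acts on the full piston face: F = P × (π/4)D².
D = √(4F / (πP)) = √(4 × 187 kN / (π × 26.9 MPa))

D ≈ 94.1 mm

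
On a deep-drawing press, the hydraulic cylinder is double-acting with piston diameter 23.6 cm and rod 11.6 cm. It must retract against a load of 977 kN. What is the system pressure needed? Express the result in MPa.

Rod-side annular area A_ann = π/4 × (23.6² − 11.6²) = 331.8 cm^2
Retraction: pressure acts on the annular area.
P = F / A = 977 kN / A

P ≈ 29.4 MPa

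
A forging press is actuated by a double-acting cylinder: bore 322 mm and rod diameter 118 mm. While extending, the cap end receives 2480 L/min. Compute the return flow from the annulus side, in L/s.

Q_out ≈ 35.8 L/s

Cap-side area A_cap = π/4 × (322 mm)² = 81430 mm^2
Rod-side annular area A_ann = π/4 × (322² − 118²) = 70500 mm^2
Piston speed v = Q_in/A_cap; rod-end outflow Q_out = v × A_ann = Q_in × A_ann/A_cap.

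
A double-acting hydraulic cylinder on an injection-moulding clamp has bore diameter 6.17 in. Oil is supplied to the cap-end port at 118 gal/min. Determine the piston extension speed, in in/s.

v ≈ 15.2 in/s

Cap-side area A_cap = π/4 × (6.17 in)² = 29.90 in^2
v = Q / A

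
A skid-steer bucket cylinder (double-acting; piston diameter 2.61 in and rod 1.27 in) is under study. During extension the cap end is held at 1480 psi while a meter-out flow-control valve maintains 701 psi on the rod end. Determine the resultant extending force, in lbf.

F ≈ 5060 lbf

Cap-side area A_cap = π/4 × (2.61 in)² = 5.350 in^2
Rod-side annular area A_ann = π/4 × (2.61² − 1.27²) = 4.083 in^2
Net thrust = P_cap·A_cap − P_rod·A_ann = 7918 lbf − 2862 lbf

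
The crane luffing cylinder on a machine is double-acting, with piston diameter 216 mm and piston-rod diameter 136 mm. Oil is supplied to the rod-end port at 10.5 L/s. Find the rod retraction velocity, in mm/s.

v ≈ 475 mm/s

Rod-side annular area A_ann = π/4 × (216² − 136²) = 22120 mm^2
Flow into the rod-end port fills the annular volume.
v = Q / A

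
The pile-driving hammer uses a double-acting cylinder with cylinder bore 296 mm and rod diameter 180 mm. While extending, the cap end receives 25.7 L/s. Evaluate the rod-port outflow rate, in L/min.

Cap-side area A_cap = π/4 × (296 mm)² = 68810 mm^2
Rod-side annular area A_ann = π/4 × (296² − 180²) = 43370 mm^2
Piston speed v = Q_in/A_cap; rod-end outflow Q_out = v × A_ann = Q_in × A_ann/A_cap.

Q_out ≈ 972 L/min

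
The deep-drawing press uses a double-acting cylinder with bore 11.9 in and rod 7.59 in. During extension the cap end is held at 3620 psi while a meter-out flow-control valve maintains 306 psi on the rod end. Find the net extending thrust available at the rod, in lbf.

F ≈ 3.82e5 lbf

Cap-side area A_cap = π/4 × (11.9 in)² = 111.2 in^2
Rod-side annular area A_ann = π/4 × (11.9² − 7.59²) = 65.97 in^2
Net thrust = P_cap·A_cap − P_rod·A_ann = 4.026e5 lbf − 20190 lbf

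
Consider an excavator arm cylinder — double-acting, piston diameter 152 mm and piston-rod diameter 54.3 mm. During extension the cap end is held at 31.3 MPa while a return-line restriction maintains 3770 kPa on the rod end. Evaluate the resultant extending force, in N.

F ≈ 5.08e5 N

Cap-side area A_cap = π/4 × (152 mm)² = 18150 mm^2
Rod-side annular area A_ann = π/4 × (152² − 54.3²) = 15830 mm^2
Net thrust = P_cap·A_cap − P_rod·A_ann = 5.680e5 N − 59680 N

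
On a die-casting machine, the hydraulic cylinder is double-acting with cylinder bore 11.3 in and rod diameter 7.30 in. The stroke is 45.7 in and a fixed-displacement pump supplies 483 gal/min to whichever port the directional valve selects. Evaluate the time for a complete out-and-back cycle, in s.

t ≈ 3.90 s

Cap-side area A_cap = π/4 × (11.3 in)² = 100.3 in^2
Rod-side annular area A_ann = π/4 × (11.3² − 7.30²) = 58.43 in^2
t_ext = A_cap·L/Q = 2.465 s
t_ret = A_ann·L/Q = 1.436 s
t_cycle = t_ext + t_ret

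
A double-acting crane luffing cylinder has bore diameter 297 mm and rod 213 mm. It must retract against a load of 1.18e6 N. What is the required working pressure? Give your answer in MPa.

Rod-side annular area A_ann = π/4 × (297² − 213²) = 33650 mm^2
Retraction: pressure acts on the annular area.
P = F / A = 1.18e6 N / A

P ≈ 35.1 MPa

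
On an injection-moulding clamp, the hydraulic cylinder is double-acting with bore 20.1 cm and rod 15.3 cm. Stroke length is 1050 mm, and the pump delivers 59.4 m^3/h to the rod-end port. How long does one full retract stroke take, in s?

Rod-side annular area A_ann = π/4 × (20.1² − 15.3²) = 133.5 cm^2
Swept volume V = A × L; t = V / Q = A·L / Q

t ≈ 0.849 s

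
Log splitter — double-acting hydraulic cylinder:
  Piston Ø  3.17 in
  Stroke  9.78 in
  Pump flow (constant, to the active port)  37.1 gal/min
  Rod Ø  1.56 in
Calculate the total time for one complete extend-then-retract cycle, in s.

Cap-side area A_cap = π/4 × (3.17 in)² = 7.892 in^2
Rod-side annular area A_ann = π/4 × (3.17² − 1.56²) = 5.981 in^2
t_ext = A_cap·L/Q = 0.5404 s
t_ret = A_ann·L/Q = 0.4095 s
t_cycle = t_ext + t_ret

t ≈ 0.950 s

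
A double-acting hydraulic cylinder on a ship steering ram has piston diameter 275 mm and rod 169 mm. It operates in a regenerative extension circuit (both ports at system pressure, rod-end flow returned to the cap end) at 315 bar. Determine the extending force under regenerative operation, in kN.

F ≈ 707 kN

With equal pressure on both faces, forces on the annular region cancel; the net push is pressure × rod cross-section.
Rod cross-section A_rod = π/4 × (169 mm)² = 22430 mm^2
F = P × A_rod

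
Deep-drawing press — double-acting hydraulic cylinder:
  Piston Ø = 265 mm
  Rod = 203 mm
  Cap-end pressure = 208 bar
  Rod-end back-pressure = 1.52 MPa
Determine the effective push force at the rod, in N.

F ≈ 1.11e6 N

Cap-side area A_cap = π/4 × (265 mm)² = 55150 mm^2
Rod-side annular area A_ann = π/4 × (265² − 203²) = 22790 mm^2
Net thrust = P_cap·A_cap − P_rod·A_ann = 1.147e6 N − 34640 N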